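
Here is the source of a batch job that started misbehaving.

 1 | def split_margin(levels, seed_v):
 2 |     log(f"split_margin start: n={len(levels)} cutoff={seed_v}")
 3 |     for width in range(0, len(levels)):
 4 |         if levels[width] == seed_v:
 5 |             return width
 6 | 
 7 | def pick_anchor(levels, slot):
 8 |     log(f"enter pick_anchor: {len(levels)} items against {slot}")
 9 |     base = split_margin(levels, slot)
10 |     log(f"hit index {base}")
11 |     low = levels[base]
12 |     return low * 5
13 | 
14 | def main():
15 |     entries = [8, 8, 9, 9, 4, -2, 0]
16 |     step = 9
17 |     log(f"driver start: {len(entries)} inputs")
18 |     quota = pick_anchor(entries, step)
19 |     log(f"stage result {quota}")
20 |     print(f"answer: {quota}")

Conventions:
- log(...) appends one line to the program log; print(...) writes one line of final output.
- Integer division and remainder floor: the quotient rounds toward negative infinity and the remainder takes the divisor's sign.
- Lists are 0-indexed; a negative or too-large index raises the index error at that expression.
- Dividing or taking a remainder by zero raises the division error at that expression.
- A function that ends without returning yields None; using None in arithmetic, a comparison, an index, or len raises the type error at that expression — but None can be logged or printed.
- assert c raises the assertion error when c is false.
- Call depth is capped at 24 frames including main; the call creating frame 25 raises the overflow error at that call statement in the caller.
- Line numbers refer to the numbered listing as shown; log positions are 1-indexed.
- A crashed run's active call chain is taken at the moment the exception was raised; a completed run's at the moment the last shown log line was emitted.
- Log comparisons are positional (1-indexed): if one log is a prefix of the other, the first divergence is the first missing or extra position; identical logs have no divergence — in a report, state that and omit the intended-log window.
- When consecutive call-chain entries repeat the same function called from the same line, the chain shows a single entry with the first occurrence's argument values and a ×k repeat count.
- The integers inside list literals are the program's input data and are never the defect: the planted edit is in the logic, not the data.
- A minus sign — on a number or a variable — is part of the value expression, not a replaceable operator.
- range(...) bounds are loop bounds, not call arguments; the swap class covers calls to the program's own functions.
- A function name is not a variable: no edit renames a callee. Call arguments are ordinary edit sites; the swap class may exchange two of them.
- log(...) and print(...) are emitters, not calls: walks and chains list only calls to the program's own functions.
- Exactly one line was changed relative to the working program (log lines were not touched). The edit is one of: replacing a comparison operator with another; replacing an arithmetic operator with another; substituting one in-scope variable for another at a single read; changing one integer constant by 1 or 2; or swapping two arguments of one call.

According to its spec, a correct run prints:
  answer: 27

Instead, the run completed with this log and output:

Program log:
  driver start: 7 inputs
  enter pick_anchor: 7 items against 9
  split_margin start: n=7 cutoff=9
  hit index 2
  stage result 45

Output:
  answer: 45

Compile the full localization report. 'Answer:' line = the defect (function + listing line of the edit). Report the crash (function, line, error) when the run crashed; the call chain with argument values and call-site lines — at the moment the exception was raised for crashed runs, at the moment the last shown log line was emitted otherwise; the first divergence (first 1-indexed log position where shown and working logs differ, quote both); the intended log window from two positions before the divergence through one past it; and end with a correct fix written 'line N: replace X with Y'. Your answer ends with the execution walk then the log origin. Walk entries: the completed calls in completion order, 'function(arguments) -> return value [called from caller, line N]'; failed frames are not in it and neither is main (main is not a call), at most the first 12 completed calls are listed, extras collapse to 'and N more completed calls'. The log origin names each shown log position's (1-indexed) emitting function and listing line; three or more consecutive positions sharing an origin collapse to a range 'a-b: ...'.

Answer: the defect is in pick_anchor at line 12.
Key fact: Position 5 is the first bad log line: 'stage result 45' should read 'stage result 27'.
Call chain: main.
First divergence: position 5 — the shown line 'stage result 45' should read 'stage result 27'.
Intended log window:
  3: split_margin start: n=7 cutoff=9
  4: hit index 2
  5: stage result 27
Execution walk:
  split_margin([8, 8, 9, 9, 4, -2, 0], 9) -> 2  [called from pick_anchor, line 9]
  pick_anchor([8, 8, 9, 9, 4, -2, 0], 9) -> 45  [called from main, line 18]
Origin of each log line:
  1: logged in main at line 17
  2: logged in pick_anchor at line 8
  3: logged in split_margin at line 2
  4: logged in pick_anchor at line 10
  5: logged in main at line 19
A correct fix: line 12: replace `5` with `3`.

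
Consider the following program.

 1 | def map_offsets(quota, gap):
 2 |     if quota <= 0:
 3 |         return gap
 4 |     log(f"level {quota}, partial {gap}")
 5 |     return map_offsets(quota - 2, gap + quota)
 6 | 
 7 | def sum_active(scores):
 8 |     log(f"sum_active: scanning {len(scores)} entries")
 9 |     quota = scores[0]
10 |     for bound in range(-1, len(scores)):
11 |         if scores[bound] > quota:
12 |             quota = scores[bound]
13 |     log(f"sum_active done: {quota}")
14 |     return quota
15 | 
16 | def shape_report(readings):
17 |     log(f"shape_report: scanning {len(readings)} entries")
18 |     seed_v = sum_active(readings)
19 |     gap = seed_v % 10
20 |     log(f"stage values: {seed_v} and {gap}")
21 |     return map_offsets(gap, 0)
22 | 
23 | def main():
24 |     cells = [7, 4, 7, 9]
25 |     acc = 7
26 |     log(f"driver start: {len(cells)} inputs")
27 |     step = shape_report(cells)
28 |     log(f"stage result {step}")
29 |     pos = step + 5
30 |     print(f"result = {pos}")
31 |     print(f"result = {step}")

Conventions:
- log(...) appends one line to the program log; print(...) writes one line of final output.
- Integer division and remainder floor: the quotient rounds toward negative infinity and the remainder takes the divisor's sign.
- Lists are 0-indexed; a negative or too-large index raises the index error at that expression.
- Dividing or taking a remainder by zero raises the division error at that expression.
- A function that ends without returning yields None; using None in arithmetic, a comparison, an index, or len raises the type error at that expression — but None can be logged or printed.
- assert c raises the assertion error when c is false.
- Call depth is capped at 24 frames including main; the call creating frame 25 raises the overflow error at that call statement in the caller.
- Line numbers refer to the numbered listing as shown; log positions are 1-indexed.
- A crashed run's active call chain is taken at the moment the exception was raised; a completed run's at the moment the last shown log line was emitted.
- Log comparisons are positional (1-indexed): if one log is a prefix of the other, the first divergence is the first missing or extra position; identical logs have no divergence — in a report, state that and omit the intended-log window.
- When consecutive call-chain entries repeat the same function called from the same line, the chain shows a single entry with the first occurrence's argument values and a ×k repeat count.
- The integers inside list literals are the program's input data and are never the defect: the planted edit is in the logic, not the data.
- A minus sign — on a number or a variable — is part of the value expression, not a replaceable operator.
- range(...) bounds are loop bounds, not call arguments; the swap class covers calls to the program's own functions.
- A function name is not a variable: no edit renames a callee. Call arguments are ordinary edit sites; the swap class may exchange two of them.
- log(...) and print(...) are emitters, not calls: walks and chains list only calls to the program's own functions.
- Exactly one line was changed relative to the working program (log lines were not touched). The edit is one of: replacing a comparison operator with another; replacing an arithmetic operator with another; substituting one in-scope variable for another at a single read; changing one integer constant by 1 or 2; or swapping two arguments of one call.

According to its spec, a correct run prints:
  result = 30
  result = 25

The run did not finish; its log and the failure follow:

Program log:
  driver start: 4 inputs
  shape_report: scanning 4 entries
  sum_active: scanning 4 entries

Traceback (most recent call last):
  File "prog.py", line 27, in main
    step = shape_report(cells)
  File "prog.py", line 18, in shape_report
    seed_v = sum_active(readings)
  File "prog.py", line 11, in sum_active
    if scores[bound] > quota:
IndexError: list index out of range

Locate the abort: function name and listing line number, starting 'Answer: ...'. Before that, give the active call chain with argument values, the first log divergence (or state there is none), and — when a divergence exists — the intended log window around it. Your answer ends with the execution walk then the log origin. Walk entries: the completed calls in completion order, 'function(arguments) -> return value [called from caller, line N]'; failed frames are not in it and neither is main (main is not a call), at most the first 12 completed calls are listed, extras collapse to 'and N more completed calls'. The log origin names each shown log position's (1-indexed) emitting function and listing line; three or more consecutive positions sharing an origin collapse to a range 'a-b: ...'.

Answer: the error was raised in sum_active, line 11.
The tell: After 3 matching log lines the faulty run goes silent, while the working version continues with 'sum_active done: 9'.
Call chain: main -> shape_report([7, 4, 7, 9]) (called at line 27) -> sum_active([7, 4, 7, 9]) (called at line 18).
First divergence: position 4 (shown log ended at 3 lines; the working version continues: 'sum_active done: 9').
Intended log window:
  2: shape_report: scanning 4 entries
  3: sum_active: scanning 4 entries
  4: sum_active done: 9
  5: stage values: 9 and 9
Execution walk:
  (no call completed)
Log origins:
  1: logged in main at line 26
  2: logged in shape_report at line 17
  3: logged in sum_active at line 8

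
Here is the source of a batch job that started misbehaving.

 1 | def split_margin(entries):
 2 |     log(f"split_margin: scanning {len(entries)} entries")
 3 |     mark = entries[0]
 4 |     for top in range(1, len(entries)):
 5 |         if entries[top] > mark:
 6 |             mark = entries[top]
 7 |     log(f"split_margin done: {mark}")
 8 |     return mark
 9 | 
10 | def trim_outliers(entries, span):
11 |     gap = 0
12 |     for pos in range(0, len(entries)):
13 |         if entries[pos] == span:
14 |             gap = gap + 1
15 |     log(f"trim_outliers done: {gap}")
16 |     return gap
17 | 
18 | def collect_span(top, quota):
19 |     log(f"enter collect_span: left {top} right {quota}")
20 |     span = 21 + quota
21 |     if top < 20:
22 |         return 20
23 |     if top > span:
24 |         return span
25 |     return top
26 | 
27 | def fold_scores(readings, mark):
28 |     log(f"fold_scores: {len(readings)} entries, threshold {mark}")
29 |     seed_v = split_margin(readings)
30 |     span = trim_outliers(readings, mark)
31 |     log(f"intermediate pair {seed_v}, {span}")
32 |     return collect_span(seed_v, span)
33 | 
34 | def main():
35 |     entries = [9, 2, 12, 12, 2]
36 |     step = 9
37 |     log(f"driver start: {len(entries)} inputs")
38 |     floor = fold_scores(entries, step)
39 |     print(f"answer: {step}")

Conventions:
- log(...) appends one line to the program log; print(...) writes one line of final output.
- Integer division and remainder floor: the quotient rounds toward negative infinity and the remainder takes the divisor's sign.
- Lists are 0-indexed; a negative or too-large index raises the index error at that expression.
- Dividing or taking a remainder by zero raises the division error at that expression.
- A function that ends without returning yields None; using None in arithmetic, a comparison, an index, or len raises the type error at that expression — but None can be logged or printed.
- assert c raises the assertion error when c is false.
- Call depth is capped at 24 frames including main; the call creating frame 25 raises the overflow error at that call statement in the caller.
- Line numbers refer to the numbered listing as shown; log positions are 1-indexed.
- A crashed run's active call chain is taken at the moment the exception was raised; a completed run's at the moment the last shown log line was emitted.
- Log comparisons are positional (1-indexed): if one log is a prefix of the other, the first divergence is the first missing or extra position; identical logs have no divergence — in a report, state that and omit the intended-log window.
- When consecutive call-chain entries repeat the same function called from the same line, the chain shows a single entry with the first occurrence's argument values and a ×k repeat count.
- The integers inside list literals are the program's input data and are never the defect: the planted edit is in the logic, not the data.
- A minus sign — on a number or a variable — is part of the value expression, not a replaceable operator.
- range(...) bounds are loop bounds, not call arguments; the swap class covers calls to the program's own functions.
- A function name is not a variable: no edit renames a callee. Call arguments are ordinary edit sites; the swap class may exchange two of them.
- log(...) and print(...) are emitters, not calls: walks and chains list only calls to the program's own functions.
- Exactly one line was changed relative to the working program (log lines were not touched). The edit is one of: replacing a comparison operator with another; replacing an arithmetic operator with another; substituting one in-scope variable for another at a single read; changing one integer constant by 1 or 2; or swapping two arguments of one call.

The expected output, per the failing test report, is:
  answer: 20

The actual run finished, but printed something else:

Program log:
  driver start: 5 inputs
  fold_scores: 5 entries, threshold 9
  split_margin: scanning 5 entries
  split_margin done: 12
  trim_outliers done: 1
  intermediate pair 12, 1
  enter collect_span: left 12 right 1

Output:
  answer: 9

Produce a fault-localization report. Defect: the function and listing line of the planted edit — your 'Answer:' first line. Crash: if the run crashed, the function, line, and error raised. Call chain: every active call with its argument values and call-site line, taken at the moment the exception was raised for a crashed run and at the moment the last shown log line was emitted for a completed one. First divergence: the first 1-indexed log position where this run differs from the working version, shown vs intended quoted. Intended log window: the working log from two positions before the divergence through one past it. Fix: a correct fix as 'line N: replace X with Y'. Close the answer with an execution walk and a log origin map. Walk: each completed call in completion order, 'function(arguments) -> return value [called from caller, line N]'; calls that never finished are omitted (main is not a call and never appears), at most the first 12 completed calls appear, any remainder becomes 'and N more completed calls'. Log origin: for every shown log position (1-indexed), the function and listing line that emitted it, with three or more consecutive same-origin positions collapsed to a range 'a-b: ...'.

Answer: the defect is in main at line 39.
The tell: Log streams are identical — the defect surfaces only in the printed output.
Call chain: main -> fold_scores([9, 2, 12, 12, 2], 9) (called at line 38) -> collect_span(12, 1) (called at line 32).
First divergence: none (the log streams are identical).
Execution walk:
  split_margin([9, 2, 12, 12, 2]) -> 12  [called from fold_scores, line 29]
  trim_outliers([9, 2, 12, 12, 2], 9) -> 1  [called from fold_scores, line 30]
  collect_span(12, 1) -> 20  [called from fold_scores, line 32]
  fold_scores([9, 2, 12, 12, 2], 9) -> 20  [called from main, line 38]
Log line origins:
  1: logged in main at line 37
  2: logged in fold_scores at line 28
  3: logged in split_margin at line 2
  4: logged in split_margin at line 7
  5: logged in trim_outliers at line 15
  6: logged in fold_scores at line 31
  7: logged in collect_span at line 19
A correct fix: line 39: replace `step` with `floor`.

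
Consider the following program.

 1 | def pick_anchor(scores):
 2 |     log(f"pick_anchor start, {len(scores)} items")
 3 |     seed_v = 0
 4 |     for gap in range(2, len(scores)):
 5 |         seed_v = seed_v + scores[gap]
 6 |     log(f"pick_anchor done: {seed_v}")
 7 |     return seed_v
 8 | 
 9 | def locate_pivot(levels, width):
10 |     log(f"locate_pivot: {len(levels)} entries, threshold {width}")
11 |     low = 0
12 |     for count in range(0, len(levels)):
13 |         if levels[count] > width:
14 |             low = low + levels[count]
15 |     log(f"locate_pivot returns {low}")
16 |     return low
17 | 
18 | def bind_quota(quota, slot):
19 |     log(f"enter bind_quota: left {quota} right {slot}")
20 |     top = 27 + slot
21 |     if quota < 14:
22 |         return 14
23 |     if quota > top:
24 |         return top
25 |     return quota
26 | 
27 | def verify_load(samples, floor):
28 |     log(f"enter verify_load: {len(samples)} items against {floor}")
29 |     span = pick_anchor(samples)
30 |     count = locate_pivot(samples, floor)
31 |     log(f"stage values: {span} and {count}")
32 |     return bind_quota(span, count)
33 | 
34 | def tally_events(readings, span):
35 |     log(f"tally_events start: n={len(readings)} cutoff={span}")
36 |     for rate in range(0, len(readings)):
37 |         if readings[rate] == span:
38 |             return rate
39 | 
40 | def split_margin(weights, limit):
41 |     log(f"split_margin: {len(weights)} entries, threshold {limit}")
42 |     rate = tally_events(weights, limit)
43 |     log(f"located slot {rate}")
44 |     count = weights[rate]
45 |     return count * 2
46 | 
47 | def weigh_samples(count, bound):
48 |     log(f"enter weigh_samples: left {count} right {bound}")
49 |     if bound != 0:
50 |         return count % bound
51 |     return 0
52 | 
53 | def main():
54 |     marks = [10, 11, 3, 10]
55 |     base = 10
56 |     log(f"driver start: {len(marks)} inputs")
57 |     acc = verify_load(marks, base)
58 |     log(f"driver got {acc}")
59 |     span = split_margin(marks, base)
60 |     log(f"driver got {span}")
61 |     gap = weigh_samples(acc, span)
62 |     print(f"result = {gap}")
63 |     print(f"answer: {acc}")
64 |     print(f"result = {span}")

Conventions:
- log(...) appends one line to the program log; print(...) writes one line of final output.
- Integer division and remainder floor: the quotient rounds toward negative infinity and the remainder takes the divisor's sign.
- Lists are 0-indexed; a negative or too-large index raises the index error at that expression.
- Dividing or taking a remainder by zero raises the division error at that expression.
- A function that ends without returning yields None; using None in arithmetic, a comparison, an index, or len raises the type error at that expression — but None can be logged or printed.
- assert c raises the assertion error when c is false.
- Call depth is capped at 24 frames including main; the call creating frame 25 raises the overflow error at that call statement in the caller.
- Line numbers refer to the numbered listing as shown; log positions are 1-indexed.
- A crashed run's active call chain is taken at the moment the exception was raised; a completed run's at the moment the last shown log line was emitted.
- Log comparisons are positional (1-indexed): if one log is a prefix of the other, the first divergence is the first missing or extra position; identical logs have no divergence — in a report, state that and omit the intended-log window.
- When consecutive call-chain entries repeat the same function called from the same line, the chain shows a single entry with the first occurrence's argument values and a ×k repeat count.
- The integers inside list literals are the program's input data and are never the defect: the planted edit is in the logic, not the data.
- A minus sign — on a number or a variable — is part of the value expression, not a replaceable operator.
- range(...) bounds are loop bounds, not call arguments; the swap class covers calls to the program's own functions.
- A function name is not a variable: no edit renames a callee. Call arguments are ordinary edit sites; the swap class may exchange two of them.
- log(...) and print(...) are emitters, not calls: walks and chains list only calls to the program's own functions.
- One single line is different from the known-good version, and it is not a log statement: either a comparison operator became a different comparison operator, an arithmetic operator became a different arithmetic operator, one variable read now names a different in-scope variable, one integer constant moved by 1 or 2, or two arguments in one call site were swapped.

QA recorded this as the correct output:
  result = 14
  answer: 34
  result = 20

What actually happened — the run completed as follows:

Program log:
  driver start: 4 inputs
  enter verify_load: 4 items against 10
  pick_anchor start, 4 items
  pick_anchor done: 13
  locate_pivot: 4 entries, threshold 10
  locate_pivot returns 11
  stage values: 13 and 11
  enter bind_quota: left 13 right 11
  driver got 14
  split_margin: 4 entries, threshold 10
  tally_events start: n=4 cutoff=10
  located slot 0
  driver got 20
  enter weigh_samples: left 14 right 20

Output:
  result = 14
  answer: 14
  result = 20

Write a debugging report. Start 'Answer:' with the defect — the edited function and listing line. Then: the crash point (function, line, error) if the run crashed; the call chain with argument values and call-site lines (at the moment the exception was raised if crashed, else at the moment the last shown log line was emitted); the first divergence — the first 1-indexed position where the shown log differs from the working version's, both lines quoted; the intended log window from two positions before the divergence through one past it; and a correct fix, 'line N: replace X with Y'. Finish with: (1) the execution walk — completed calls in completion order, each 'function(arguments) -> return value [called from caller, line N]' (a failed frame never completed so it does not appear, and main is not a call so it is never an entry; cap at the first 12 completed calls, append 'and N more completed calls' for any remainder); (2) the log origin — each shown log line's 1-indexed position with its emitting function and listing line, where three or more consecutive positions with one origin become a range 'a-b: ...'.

Answer: the defect is in pick_anchor at line 4.
Core observation: Everything matches until log position 4, which reads 'pick_anchor done: 13' in place of 'pick_anchor done: 34'.
Call chain: main -> weigh_samples(14, 20) (called at line 61).
First divergence: position 4 — shown 'pick_anchor done: 13', intended 'pick_anchor done: 34'.
Intended log window:
  2: enter verify_load: 4 items against 10
  3: pick_anchor start, 4 items
  4: pick_anchor done: 34
  5: locate_pivot: 4 entries, threshold 10
Execution walk:
  pick_anchor([10, 11, 3, 10]) -> 13  [called from verify_load, line 29]
  locate_pivot([10, 11, 3, 10], 10) -> 11  [called from verify_load, line 30]
  bind_quota(13, 11) -> 14  [called from verify_load, line 32]
  verify_load([10, 11, 3, 10], 10) -> 14  [called from main, line 57]
  tally_events([10, 11, 3, 10], 10) -> 0  [called from split_margin, line 42]
  split_margin([10, 11, 3, 10], 10) -> 20  [called from main, line 59]
  weigh_samples(14, 20) -> 14  [called from main, line 61]
Log line origins:
  1: from main, line 56
  2: from verify_load, line 28
  3: from pick_anchor, line 2
  4: from pick_anchor, line 6
  5: from locate_pivot, line 10
  6: from locate_pivot, line 15
  7: from verify_load, line 31
  8: from bind_quota, line 19
  9: from main, line 58
  10: from split_margin, line 41
  11: from tally_events, line 35
  12: from split_margin, line 43
  13: from main, line 60
  14: from weigh_samples, line 48
A correct fix: line 4: replace `2` with `0`.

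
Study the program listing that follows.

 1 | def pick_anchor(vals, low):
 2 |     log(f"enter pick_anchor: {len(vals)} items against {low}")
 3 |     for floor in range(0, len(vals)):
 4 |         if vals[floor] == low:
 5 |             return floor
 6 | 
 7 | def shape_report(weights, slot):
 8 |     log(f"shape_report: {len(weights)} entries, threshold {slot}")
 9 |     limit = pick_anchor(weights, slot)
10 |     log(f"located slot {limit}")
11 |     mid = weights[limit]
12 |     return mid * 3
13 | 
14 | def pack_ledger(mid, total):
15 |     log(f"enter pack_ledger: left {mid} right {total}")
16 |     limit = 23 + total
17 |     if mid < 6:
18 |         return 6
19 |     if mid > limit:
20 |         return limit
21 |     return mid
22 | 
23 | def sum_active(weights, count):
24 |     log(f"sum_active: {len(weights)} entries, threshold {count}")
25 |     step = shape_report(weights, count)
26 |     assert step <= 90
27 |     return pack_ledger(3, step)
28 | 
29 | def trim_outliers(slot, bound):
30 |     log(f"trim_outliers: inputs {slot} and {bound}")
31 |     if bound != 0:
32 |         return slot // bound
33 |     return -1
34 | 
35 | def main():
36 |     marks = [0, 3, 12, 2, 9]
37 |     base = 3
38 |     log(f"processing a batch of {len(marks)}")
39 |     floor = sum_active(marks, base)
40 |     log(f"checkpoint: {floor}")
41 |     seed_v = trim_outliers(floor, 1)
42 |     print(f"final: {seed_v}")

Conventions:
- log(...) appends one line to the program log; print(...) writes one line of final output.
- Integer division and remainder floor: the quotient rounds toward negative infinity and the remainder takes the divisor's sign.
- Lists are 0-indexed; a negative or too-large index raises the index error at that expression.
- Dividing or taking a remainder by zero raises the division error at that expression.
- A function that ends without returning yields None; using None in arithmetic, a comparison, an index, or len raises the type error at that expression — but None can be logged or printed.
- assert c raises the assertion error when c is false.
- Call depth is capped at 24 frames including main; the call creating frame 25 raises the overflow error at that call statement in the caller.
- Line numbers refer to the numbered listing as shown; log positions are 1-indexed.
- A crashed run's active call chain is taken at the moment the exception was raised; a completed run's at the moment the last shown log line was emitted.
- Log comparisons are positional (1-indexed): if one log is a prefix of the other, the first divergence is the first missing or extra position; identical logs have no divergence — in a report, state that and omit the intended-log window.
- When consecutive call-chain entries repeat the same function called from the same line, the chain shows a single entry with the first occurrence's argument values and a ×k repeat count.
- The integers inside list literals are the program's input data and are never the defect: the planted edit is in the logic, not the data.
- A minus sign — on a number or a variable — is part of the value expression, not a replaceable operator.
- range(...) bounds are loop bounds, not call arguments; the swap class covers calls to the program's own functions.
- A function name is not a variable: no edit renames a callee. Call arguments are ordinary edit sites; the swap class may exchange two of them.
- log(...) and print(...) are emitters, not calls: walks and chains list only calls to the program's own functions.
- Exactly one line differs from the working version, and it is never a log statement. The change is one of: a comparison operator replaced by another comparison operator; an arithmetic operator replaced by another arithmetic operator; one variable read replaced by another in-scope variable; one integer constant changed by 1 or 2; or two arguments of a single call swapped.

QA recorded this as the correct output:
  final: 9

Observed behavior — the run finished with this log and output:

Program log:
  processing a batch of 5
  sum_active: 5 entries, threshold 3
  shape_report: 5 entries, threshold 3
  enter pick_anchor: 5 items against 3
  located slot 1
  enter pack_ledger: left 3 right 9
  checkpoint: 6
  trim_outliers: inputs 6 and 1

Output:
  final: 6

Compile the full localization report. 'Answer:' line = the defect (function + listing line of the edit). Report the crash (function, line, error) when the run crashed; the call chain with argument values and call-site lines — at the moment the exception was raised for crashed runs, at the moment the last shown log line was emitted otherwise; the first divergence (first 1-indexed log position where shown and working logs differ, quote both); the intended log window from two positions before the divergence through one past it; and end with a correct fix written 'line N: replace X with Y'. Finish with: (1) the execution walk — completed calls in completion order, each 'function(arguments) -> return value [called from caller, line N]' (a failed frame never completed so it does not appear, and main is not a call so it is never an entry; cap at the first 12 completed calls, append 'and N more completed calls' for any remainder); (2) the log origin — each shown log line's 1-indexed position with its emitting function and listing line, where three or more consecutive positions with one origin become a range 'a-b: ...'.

Answer: the defect is in sum_active at line 27.
Core observation: Everything matches until log position 6, which reads 'enter pack_ledger: left 3 right 9' in place of 'enter pack_ledger: left 9 right 3'.
Call chain: main -> trim_outliers(6, 1) (called at line 41).
First divergence: at position 6 the run shows 'enter pack_ledger: left 3 right 9' where the working version logs 'enter pack_ledger: left 9 right 3'.
Intended log window:
  4: enter pick_anchor: 5 items against 3
  5: located slot 1
  6: enter pack_ledger: left 9 right 3
  7: checkpoint: 9
Execution walk:
  pick_anchor([0, 3, 12, 2, 9], 3) -> 1  [called from shape_report, line 9]
  shape_report([0, 3, 12, 2, 9], 3) -> 9  [called from sum_active, line 25]
  pack_ledger(3, 9) -> 6  [called from sum_active, line 27]
  sum_active([0, 3, 12, 2, 9], 3) -> 6  [called from main, line 39]
  trim_outliers(6, 1) -> 6  [called from main, line 41]
Log origin:
  1: from main, line 38
  2: from sum_active, line 24
  3: from shape_report, line 8
  4: from pick_anchor, line 2
  5: from shape_report, line 10
  6: from pack_ledger, line 15
  7: from main, line 40
  8: from trim_outliers, line 30
A correct fix: line 27: replace `pack_ledger(3, step)` with `pack_ledger(step, 3)`.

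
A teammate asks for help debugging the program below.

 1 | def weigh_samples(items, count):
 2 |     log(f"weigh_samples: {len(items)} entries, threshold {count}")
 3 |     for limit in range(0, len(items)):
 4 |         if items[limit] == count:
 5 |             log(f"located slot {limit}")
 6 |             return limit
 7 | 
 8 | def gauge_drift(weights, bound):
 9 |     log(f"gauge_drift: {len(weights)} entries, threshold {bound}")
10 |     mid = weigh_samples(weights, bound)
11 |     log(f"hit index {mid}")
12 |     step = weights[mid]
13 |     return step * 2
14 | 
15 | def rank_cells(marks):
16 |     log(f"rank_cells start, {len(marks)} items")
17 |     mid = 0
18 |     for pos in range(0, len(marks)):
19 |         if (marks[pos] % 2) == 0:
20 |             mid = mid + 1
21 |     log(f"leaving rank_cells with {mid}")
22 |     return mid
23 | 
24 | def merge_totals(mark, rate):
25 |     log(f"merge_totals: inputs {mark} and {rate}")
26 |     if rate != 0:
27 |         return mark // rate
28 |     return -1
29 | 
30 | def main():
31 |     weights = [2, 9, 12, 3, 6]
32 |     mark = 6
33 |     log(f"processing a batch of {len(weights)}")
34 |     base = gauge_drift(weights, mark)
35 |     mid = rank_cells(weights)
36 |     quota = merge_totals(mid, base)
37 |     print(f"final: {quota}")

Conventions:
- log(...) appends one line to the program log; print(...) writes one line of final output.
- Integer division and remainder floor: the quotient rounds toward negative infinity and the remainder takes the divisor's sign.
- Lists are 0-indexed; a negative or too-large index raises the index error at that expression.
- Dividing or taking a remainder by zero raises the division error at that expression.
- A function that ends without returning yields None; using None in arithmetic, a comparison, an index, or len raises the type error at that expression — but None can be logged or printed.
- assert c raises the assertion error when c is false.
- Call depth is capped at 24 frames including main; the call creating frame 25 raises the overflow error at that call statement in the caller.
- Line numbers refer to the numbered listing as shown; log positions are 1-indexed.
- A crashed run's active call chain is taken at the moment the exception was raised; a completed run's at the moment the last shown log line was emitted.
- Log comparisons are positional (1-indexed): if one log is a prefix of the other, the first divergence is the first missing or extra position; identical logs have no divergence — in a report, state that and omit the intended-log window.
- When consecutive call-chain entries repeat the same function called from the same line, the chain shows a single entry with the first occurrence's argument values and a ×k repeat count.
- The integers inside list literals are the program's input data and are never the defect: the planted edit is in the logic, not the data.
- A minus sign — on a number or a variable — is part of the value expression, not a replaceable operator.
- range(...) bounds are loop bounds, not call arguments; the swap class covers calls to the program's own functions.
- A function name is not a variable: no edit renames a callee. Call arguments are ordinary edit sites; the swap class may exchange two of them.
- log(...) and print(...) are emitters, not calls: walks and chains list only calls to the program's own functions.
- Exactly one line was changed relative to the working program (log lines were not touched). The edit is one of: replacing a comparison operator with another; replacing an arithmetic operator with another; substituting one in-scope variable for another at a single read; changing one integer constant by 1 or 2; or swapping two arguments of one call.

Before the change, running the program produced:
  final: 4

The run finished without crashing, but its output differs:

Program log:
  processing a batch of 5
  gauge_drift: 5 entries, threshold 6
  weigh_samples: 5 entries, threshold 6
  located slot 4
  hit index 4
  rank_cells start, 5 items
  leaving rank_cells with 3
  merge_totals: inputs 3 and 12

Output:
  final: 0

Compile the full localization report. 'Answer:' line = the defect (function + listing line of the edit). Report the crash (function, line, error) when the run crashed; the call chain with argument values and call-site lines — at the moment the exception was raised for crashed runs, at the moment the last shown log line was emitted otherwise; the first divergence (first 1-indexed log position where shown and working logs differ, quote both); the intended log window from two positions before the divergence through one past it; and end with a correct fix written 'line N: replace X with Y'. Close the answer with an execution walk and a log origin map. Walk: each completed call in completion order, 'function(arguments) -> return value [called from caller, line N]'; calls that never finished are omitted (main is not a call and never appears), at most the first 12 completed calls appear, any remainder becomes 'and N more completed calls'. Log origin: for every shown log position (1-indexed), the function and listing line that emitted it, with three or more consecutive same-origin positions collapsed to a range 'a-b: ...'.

Answer: the defect is in main at line 36.
The tell: The log first diverges at position 8: the faulty run prints 'merge_totals: inputs 3 and 12' where the working version prints 'merge_totals: inputs 12 and 3'.
Call chain: main -> merge_totals(3, 12) (called at line 36).
First divergence: at position 8 the run shows 'merge_totals: inputs 3 and 12' where the working version logs 'merge_totals: inputs 12 and 3'.
Intended log window:
  6: rank_cells start, 5 items
  7: leaving rank_cells with 3
  8: merge_totals: inputs 12 and 3
Execution walk:
  weigh_samples([2, 9, 12, 3, 6], 6) -> 4  [called from gauge_drift, line 10]
  gauge_drift([2, 9, 12, 3, 6], 6) -> 12  [called from main, line 34]
  rank_cells([2, 9, 12, 3, 6]) -> 3  [called from main, line 35]
  merge_totals(3, 12) -> 0  [called from main, line 36]
Log origins:
  1: logged in main at line 33
  2: logged in gauge_drift at line 9
  3: logged in weigh_samples at line 2
  4: logged in weigh_samples at line 5
  5: logged in gauge_drift at line 11
  6: logged in rank_cells at line 16
  7: logged in rank_cells at line 21
  8: logged in merge_totals at line 25
A correct fix: line 36: replace `merge_totals(mid, base)` with `merge_totals(base, mid)`.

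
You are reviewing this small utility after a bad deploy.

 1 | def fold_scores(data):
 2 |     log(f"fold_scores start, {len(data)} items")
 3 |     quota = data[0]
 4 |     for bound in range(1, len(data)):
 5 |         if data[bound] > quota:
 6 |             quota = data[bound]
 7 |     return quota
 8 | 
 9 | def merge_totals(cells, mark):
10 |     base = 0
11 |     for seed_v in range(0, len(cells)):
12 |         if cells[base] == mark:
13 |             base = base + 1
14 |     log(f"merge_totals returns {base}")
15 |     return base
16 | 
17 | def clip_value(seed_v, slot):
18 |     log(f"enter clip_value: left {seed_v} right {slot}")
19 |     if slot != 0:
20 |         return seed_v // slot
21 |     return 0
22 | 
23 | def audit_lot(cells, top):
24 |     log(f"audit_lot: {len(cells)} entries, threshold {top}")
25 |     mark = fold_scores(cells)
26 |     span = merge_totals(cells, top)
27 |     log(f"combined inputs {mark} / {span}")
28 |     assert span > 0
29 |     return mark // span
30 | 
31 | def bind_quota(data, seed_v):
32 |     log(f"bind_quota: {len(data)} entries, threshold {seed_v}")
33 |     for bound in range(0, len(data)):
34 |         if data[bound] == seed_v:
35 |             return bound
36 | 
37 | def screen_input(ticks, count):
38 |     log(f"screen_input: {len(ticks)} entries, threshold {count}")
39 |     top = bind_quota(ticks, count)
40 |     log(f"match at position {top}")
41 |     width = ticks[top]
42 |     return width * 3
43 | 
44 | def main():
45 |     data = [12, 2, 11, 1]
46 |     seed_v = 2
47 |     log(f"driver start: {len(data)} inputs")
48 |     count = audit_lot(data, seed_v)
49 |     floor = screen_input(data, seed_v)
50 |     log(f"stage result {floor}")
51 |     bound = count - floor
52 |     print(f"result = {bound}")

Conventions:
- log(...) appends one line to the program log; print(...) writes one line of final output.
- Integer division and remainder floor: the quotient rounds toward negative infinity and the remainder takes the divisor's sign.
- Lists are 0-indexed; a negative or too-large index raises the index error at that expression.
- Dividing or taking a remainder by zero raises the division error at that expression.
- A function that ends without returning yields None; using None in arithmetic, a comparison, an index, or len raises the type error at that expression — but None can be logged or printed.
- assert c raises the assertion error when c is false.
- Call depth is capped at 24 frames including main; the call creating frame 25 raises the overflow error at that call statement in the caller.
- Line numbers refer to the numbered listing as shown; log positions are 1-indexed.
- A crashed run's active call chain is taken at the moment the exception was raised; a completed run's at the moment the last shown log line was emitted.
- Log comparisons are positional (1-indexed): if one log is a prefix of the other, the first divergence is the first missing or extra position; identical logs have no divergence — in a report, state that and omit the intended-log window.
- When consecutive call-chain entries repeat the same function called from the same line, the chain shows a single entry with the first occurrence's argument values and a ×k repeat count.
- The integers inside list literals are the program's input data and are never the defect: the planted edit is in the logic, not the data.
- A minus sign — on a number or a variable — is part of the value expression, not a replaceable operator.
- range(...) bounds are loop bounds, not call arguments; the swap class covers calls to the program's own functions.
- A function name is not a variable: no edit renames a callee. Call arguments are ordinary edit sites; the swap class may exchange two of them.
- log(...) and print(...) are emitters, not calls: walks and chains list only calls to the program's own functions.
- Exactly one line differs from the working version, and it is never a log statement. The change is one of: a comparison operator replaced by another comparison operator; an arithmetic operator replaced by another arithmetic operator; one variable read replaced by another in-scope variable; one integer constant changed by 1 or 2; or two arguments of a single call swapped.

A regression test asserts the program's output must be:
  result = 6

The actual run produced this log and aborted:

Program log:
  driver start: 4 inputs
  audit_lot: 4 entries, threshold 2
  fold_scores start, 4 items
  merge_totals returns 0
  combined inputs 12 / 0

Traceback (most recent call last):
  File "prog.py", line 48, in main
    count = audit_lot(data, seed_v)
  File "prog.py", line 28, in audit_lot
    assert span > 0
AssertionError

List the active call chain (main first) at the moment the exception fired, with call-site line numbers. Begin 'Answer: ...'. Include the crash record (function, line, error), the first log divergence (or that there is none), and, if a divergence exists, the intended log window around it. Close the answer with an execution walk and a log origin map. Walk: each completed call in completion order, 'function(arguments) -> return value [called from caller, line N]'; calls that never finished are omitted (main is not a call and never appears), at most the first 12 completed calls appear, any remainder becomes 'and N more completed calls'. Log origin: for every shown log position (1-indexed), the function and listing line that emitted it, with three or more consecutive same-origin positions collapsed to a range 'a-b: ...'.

Answer: main -> audit_lot (called at line 48).
Key observation: Everything matches until log position 4, which reads 'merge_totals returns 0' in place of 'merge_totals returns 1'.
Crash: audit_lot, line 28, AssertionError.
First divergence: position 4 — the shown line 'merge_totals returns 0' should read 'merge_totals returns 1'.
Intended log window:
  2: audit_lot: 4 entries, threshold 2
  3: fold_scores start, 4 items
  4: merge_totals returns 1
  5: combined inputs 12 / 1
Execution walk:
  fold_scores([12, 2, 11, 1]) -> 12  [called from audit_lot, line 25]
  merge_totals([12, 2, 11, 1], 2) -> 0  [called from audit_lot, line 26]
Log origin:
  1: logged in main at line 47
  2: logged in audit_lot at line 24
  3: logged in fold_scores at line 2
  4: logged in merge_totals at line 14
  5: logged in audit_lot at line 27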